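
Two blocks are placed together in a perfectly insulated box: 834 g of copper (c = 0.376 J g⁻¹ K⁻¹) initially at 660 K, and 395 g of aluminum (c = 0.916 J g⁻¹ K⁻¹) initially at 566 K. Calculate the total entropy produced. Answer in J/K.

ΔS_total = 1.99 J/K

Energy balance: T_f = (m₁c₁T₁ + m₂c₂T₂)/(m₁c₁ + m₂c₂) = 609.64 K.
ΔS₁ = m₁c₁ ln(T_f/T₁) = 313.584 × ln(609.64/660) = -24.89 J/K.
ΔS₂ = m₂c₂ ln(T_f/T₂) = 361.82 × ln(609.64/566) = 26.88 J/K.
ΔS_total = -24.89 + 26.88 = 1.99 J/K.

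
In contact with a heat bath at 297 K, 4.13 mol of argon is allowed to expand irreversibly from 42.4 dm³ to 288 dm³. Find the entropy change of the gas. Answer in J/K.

Entropy is a state function, so ΔS_gas depends only on the end states.
For an isothermal ideal gas ΔS_gas = nR ln(V₂/V₁) = 4.13 × 8.314 × ln(288/42.4) = 65.8 J/K.

ΔS_gas = 65.8 J/K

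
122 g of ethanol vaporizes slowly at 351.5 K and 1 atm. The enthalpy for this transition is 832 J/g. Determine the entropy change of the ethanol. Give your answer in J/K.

ΔS = 289 J/K

Heat absorbed by the substance: Q = mL = 122 × 832 = 101504 J.
At constant T, ΔS = Q_rev/T = 101504 / 351.5 = 289 J/K.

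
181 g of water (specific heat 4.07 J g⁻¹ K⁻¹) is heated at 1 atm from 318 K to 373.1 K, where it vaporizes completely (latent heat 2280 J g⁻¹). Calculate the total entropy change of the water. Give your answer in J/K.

Warming step: ΔS₁ = m c ln(T_tr/T_i) = 181 × 4.07 × ln(373.1/318) = 117.7 J/K.
Phase change: ΔS₂ = +mL/T_tr = 181 × 2280 / 373.1 = 1106 J/K.
ΔS_total = (117.7) + (1106) = 1220 J/K.

ΔS = 1220 J/K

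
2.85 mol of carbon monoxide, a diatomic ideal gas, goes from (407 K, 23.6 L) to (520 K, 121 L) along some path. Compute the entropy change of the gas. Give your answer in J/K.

ΔS = 53.2 J/K

Entropy is a state function: ΔS = nC_V ln(T₂/T₁) + nR ln(V₂/V₁), with C_V = 5R/2 = 20.79 J mol⁻¹ K⁻¹ for a diatomic ideal gas.
ΔS = 2.85 × [20.79 × ln(520/407) + 8.314 × ln(121/23.6)] = 53.2 J/K.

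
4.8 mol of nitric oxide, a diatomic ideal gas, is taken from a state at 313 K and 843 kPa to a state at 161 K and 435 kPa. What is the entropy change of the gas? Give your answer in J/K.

ΔS = nC_p ln(T₂/T₁) − nR ln(P₂/P₁), with C_p = 7R/2 = 29.1 J mol⁻¹ K⁻¹ for a diatomic ideal gas.
ΔS = 4.8 × [29.1 × ln(161/313) − 8.314 × ln(435/843)] = -66.5 J/K.

ΔS = -66.5 J/K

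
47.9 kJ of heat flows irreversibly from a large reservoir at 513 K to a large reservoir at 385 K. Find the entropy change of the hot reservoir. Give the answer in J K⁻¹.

The hot reservoir loses heat Q, so ΔS_hot = −Q/T_H = −47900/513 = -93.4 J/K.

ΔS_hot = -93.4 J/K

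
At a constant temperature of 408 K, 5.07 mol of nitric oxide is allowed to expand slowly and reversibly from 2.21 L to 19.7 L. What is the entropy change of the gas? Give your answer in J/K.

For an isothermal ideal gas ΔS_gas = nR ln(V₂/V₁) = 5.07 × 8.314 × ln(19.7/2.21) = 92.2 J/K.

ΔS_gas = 92.2 J/K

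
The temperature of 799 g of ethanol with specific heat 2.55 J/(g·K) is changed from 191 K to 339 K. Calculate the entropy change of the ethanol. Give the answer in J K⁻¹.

ΔS = ∫dQ_rev/T = m c ln(T₂/T₁) = 799 × 2.55 × ln(339/191) = 1170 J/K.

ΔS = 1170 J/K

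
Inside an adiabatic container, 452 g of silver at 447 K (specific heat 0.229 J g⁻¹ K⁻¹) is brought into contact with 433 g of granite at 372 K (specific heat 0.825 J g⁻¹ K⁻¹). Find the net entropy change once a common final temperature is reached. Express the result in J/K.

ΔS_total = 1.4 J/K

Energy balance: T_f = (m₁c₁T₁ + m₂c₂T₂)/(m₁c₁ + m₂c₂) = 388.85 K.
ΔS₁ = m₁c₁ ln(T_f/T₁) = 103.508 × ln(388.85/447) = -14.426 J/K.
ΔS₂ = m₂c₂ ln(T_f/T₂) = 357.225 × ln(388.85/372) = 15.824 J/K.
ΔS_total = -14.426 + 15.824 = 1.4 J/K.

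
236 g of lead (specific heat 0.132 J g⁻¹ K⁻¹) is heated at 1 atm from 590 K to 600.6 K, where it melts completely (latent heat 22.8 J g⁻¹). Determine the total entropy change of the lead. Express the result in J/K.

Warming step: ΔS₁ = m c ln(T_tr/T_i) = 236 × 0.132 × ln(600.6/590) = 0.5547 J/K.
Phase change: ΔS₂ = +mL/T_tr = 236 × 22.8 / 600.6 = 8.959 J/K.
ΔS_total = (0.5547) + (8.959) = 9.51 J/K.

ΔS = 9.51 J/K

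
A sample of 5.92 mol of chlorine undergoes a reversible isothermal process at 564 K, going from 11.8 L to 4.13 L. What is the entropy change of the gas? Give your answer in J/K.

For an isothermal ideal gas ΔS_gas = nR ln(V₂/V₁) = 5.92 × 8.314 × ln(4.13/11.8) = -51.7 J/K.

ΔS_gas = -51.7 J/K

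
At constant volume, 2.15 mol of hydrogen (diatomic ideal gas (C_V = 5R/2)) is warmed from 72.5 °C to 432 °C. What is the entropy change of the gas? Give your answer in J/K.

In kelvin: T₁ = 345.65 K, T₂ = 705.15 K. At constant volume, ΔS = nC_V ln(T₂/T₁) with C_V = 5R/2 = 20.79 J mol⁻¹ K⁻¹.
ΔS = 2.15 × 20.79 × ln(705.15/345.65) = 31.9 J/K.

ΔS = 31.9 J/K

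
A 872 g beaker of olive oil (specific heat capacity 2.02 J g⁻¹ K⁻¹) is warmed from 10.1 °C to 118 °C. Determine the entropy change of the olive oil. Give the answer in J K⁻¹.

ΔS = 569 J/K

In kelvin: T₁ = 283.25 K, T₂ = 391.15 K. ΔS = ∫dQ_rev/T = m c ln(T₂/T₁) = 872 × 2.02 × ln(391.15/283.25) = 569 J/K.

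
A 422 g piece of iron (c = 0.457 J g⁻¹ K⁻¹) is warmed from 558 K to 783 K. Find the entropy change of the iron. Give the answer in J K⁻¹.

ΔS = 65.3 J/K

ΔS = ∫dQ_rev/T = m c ln(T₂/T₁) = 422 × 0.457 × ln(783/558) = 65.3 J/K.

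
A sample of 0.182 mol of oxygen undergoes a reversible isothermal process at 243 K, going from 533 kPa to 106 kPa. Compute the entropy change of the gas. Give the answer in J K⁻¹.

For an isothermal ideal gas ΔS_gas = nR ln(P₁/P₂) = 0.182 × 8.314 × ln(533/106) = 2.44 J/K.

ΔS_gas = 2.44 J/K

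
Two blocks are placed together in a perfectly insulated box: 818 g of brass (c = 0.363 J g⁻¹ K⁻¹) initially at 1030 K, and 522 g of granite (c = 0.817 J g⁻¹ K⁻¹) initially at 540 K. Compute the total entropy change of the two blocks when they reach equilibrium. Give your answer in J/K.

ΔS_total = 37.3 J/K

Energy balance: T_f = (m₁c₁T₁ + m₂c₂T₂)/(m₁c₁ + m₂c₂) = 741.13 K.
ΔS₁ = m₁c₁ ln(T_f/T₁) = 296.934 × ln(741.13/1030) = -97.73 J/K.
ΔS₂ = m₂c₂ ln(T_f/T₂) = 426.474 × ln(741.13/540) = 135 J/K.
ΔS_total = -97.73 + 135 = 37.3 J/K.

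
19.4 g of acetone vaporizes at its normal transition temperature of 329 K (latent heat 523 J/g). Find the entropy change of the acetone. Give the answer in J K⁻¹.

Heat absorbed by the substance: Q = mL = 19.4 × 523 = 10146.2 J.
At constant T, ΔS = Q_rev/T = 10146.2 / 329 = 30.8 J/K.

ΔS = 30.8 J/K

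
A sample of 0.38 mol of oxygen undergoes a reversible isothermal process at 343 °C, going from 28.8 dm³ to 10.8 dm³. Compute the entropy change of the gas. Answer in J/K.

ΔS_gas = -3.1 J/K

For an isothermal ideal gas ΔS_gas = nR ln(V₂/V₁) = 0.38 × 8.314 × ln(10.8/28.8) = -3.1 J/K.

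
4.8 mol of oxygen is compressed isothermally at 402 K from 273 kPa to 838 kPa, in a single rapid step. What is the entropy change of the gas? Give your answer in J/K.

Entropy is a state function, so ΔS_gas depends only on the end states.
For an isothermal ideal gas ΔS_gas = nR ln(P₁/P₂) = 4.8 × 8.314 × ln(273/838) = -44.8 J/K.

ΔS_gas = -44.8 J/K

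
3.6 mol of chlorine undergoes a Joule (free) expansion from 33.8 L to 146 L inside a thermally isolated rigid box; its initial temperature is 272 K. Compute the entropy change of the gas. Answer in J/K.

No heat is exchanged and no work is done, so the ideal-gas temperature stays constant.
Entropy is a state function; using a reversible isothermal path, ΔS_gas = nR ln(V₂/V₁) = 3.6 × 8.314 × ln(146/33.8) = 43.8 J/K.

ΔS_gas = 43.8 J/K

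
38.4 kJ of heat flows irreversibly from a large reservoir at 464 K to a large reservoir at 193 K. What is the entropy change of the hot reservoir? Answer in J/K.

ΔS_hot = -82.8 J/K

The hot reservoir loses heat Q, so ΔS_hot = −Q/T_H = −38400/464 = -82.8 J/K.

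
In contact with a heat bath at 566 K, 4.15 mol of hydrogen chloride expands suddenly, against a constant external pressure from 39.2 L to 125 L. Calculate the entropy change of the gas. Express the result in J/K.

Entropy is a state function, so ΔS_gas depends only on the end states.
For an isothermal ideal gas ΔS_gas = nR ln(V₂/V₁) = 4.15 × 8.314 × ln(125/39.2) = 40 J/K.

ΔS_gas = 40 J/K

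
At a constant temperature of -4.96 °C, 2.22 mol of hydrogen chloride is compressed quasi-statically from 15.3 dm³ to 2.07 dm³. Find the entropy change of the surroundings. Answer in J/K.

For an isothermal ideal gas ΔS_gas = nR ln(V₂/V₁) = 2.22 × 8.314 × ln(2.07/15.3) = -36.9 J/K.
The process is reversible, so ΔS_surr = −ΔS_gas = 36.9 J/K and ΔS_universe = 0.

ΔS_surr = 36.9 J/K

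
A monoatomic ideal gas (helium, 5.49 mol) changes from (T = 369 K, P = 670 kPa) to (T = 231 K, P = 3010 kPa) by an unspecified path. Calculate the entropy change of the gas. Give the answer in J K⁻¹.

ΔS = nC_p ln(T₂/T₁) − nR ln(P₂/P₁), with C_p = 5R/2 = 20.79 J mol⁻¹ K⁻¹ for a monoatomic ideal gas.
ΔS = 5.49 × [20.79 × ln(231/369) − 8.314 × ln(3010/670)] = -122 J/K.

ΔS = -122 J/K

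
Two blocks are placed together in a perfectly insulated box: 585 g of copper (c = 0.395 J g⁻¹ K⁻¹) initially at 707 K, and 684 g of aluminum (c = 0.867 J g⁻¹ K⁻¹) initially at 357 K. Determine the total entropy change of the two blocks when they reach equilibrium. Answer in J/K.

Energy balance: T_f = (m₁c₁T₁ + m₂c₂T₂)/(m₁c₁ + m₂c₂) = 455.14 K.
ΔS₁ = m₁c₁ ln(T_f/T₁) = 231.075 × ln(455.14/707) = -101.77 J/K.
ΔS₂ = m₂c₂ ln(T_f/T₂) = 593.028 × ln(455.14/357) = 144.03 J/K.
ΔS_total = -101.77 + 144.03 = 42.3 J/K.

ΔS_total = 42.3 J/K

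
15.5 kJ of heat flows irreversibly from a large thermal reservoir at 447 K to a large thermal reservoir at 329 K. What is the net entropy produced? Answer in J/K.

ΔS_hot = −Q/T_H = −15500/447 = -34.68 J/K and ΔS_cold = +Q/T_C = 15500/329 = 47.11 J/K.
ΔS_total = -34.68 + 47.11 = 12.4 J/K, positive as the second law requires.

ΔS_total = 12.4 J/K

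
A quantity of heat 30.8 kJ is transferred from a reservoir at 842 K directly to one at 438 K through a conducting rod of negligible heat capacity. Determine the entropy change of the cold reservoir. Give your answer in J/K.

The cold reservoir gains heat Q, so ΔS_cold = +Q/T_C = 30800/438 = 70.3 J/K.

ΔS_cold = 70.3 J/K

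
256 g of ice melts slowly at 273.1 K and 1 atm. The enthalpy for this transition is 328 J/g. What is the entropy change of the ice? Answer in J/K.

ΔS = 307 J/K

Heat absorbed by the substance: Q = mL = 256 × 328 = 83968 J.
At constant T, ΔS = Q_rev/T = 83968 / 273.1 = 307 J/K.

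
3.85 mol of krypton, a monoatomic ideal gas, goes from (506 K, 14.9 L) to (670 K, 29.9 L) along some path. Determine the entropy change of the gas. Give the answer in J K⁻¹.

ΔS = 35.8 J/K

Entropy is a state function: ΔS = nC_V ln(T₂/T₁) + nR ln(V₂/V₁), with C_V = 3R/2 = 12.47 J mol⁻¹ K⁻¹ for a monoatomic ideal gas.
ΔS = 3.85 × [12.47 × ln(670/506) + 8.314 × ln(29.9/14.9)] = 35.8 J/K.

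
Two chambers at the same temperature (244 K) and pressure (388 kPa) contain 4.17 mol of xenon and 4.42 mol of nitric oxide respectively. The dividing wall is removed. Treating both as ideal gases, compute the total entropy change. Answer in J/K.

ΔS_mix = 49.5 J/K

Mole fractions: x_A = 4.17/8.59 = 0.485, x_B = 0.515.
ΔS_mix = −R(n_A ln x_A + n_B ln x_B) = −8.314 × (4.17 ln 0.485 + 4.42 ln 0.515) = 49.5 J/K.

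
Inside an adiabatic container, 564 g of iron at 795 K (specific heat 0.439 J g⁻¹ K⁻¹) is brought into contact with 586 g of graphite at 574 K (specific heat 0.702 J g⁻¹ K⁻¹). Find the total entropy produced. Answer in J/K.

Energy balance: T_f = (m₁c₁T₁ + m₂c₂T₂)/(m₁c₁ + m₂c₂) = 657.04 K.
ΔS₁ = m₁c₁ ln(T_f/T₁) = 247.596 × ln(657.04/795) = -47.19 J/K.
ΔS₂ = m₂c₂ ln(T_f/T₂) = 411.372 × ln(657.04/574) = 55.58 J/K.
ΔS_total = -47.19 + 55.58 = 8.39 J/K.

ΔS_total = 8.39 J/K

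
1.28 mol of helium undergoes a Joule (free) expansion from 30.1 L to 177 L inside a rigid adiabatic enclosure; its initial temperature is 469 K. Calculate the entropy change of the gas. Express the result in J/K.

No heat is exchanged and no work is done, so the ideal-gas temperature stays constant.
Entropy is a state function; using a reversible isothermal path, ΔS_gas = nR ln(V₂/V₁) = 1.28 × 8.314 × ln(177/30.1) = 18.9 J/K.

ΔS_gas = 18.9 J/K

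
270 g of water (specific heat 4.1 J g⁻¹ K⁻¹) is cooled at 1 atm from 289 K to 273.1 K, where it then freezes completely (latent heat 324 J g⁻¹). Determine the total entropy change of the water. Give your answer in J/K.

Cooling step: ΔS₁ = m c ln(T_tr/T_i) = 270 × 4.1 × ln(273.1/289) = -62.64 J/K.
Phase change: ΔS₂ = −mL/T_tr = −270 × 324 / 273.1 = -320.3 J/K.
ΔS_total = (-62.64) + (-320.3) = -383 J/K.

ΔS = -383 J/K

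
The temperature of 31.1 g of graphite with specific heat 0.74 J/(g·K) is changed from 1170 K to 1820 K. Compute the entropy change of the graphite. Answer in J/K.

ΔS = ∫dQ_rev/T = m c ln(T₂/T₁) = 31.1 × 0.74 × ln(1820/1170) = 10.2 J/K.

ΔS = 10.2 J/K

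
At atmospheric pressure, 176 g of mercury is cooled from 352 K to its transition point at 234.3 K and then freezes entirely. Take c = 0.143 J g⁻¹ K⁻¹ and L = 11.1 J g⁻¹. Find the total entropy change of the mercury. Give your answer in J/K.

ΔS = -18.6 J/K

Cooling step: ΔS₁ = m c ln(T_tr/T_i) = 176 × 0.143 × ln(234.3/352) = -10.24 J/K.
Phase change: ΔS₂ = −mL/T_tr = −176 × 11.1 / 234.3 = -8.338 J/K.
ΔS_total = (-10.24) + (-8.338) = -18.6 J/K.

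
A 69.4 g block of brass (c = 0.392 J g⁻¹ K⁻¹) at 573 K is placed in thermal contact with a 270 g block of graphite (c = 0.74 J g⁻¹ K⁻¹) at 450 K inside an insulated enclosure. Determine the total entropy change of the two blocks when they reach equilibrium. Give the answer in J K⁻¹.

ΔS_total = 0.743 J/K

Energy balance: T_f = (m₁c₁T₁ + m₂c₂T₂)/(m₁c₁ + m₂c₂) = 464.74 K.
ΔS₁ = m₁c₁ ln(T_f/T₁) = 27.2048 × ln(464.74/573) = -5.697 J/K.
ΔS₂ = m₂c₂ ln(T_f/T₂) = 199.8 × ln(464.74/450) = 6.44 J/K.
ΔS_total = -5.697 + 6.44 = 0.743 J/K.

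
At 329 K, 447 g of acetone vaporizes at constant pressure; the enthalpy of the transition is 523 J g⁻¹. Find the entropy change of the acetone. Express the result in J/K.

Heat absorbed by the substance: Q = mL = 447 × 523 = 233781 J.
At constant T, ΔS = Q_rev/T = 233781 / 329 = 711 J/K.

ΔS = 711 J/K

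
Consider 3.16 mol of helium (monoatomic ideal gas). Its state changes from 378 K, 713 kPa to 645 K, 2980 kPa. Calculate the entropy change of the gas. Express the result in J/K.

ΔS = -2.48 J/K

ΔS = nC_p ln(T₂/T₁) − nR ln(P₂/P₁), with C_p = 5R/2 = 20.79 J mol⁻¹ K⁻¹ for a monoatomic ideal gas.
ΔS = 3.16 × [20.79 × ln(645/378) − 8.314 × ln(2980/713)] = -2.48 J/K.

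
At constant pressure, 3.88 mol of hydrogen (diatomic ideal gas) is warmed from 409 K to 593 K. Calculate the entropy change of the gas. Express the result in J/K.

ΔS = 41.9 J/K

At constant pressure, ΔS = nC_p ln(T₂/T₁) with C_p = 7R/2 = 29.1 J mol⁻¹ K⁻¹.
ΔS = 3.88 × 29.1 × ln(593/409) = 41.9 J/K.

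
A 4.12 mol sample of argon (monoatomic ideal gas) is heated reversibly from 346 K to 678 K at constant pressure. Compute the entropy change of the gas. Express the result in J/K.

At constant pressure, ΔS = nC_p ln(T₂/T₁) with C_p = 5R/2 = 20.79 J mol⁻¹ K⁻¹.
ΔS = 4.12 × 20.79 × ln(678/346) = 57.6 J/K.

ΔS = 57.6 J/K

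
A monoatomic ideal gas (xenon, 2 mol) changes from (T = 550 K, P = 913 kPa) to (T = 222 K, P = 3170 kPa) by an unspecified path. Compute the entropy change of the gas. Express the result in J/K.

ΔS = -58.4 J/K

ΔS = nC_p ln(T₂/T₁) − nR ln(P₂/P₁), with C_p = 5R/2 = 20.79 J mol⁻¹ K⁻¹ for a monoatomic ideal gas.
ΔS = 2 × [20.79 × ln(222/550) − 8.314 × ln(3170/913)] = -58.4 J/K.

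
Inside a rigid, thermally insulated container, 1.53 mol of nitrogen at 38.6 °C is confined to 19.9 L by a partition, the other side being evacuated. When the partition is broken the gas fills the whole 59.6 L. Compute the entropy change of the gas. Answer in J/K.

For an ideal gas in free expansion Q = 0 and W = 0, so T is unchanged.
Entropy is a state function; using a reversible isothermal path, ΔS_gas = nR ln(V₂/V₁) = 1.53 × 8.314 × ln(59.6/19.9) = 14 J/K.

ΔS_gas = 14 J/K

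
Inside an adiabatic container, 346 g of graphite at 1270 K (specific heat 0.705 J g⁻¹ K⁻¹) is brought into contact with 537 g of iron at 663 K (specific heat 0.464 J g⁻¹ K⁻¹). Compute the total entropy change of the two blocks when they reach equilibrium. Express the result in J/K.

Energy balance: T_f = (m₁c₁T₁ + m₂c₂T₂)/(m₁c₁ + m₂c₂) = 963.28 K.
ΔS₁ = m₁c₁ ln(T_f/T₁) = 243.93 × ln(963.28/1270) = -67.4301 J/K.
ΔS₂ = m₂c₂ ln(T_f/T₂) = 249.168 × ln(963.28/663) = 93.0804 J/K.
ΔS_total = -67.4301 + 93.0804 = 25.7 J/K.

ΔS_total = 25.7 J/K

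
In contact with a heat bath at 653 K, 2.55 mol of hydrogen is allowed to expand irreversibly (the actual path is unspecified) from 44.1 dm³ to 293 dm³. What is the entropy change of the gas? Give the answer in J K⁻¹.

Entropy is a state function, so ΔS_gas depends only on the end states.
For an isothermal ideal gas ΔS_gas = nR ln(V₂/V₁) = 2.55 × 8.314 × ln(293/44.1) = 40.1 J/K.

ΔS_gas = 40.1 J/K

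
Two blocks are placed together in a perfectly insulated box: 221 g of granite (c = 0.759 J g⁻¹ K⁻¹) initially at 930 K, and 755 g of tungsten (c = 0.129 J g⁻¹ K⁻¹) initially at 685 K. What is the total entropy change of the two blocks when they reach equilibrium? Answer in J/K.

ΔS_total = 2.79 J/K

Energy balance: T_f = (m₁c₁T₁ + m₂c₂T₂)/(m₁c₁ + m₂c₂) = 840 K.
ΔS₁ = m₁c₁ ln(T_f/T₁) = 167.739 × ln(840/930) = -17.073 J/K.
ΔS₂ = m₂c₂ ln(T_f/T₂) = 97.395 × ln(840/685) = 19.867 J/K.
ΔS_total = -17.073 + 19.867 = 2.79 J/K.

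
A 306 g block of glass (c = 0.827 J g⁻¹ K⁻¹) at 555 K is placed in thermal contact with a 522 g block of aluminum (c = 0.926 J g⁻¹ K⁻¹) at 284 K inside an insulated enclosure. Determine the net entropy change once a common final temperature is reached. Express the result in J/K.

ΔS_total = 39.3 J/K

Energy balance: T_f = (m₁c₁T₁ + m₂c₂T₂)/(m₁c₁ + m₂c₂) = 377.12 K.
ΔS₁ = m₁c₁ ln(T_f/T₁) = 253.062 × ln(377.12/555) = -97.78 J/K.
ΔS₂ = m₂c₂ ln(T_f/T₂) = 483.372 × ln(377.12/284) = 137.1 J/K.
ΔS_total = -97.78 + 137.1 = 39.3 J/K.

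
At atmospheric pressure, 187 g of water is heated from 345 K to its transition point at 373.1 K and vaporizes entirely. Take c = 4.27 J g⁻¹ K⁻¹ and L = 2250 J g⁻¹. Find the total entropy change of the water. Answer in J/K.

ΔS = 1190 J/K

Warming step: ΔS₁ = m c ln(T_tr/T_i) = 187 × 4.27 × ln(373.1/345) = 62.52 J/K.
Phase change: ΔS₂ = +mL/T_tr = 187 × 2250 / 373.1 = 1128 J/K.
ΔS_total = (62.52) + (1128) = 1190 J/K.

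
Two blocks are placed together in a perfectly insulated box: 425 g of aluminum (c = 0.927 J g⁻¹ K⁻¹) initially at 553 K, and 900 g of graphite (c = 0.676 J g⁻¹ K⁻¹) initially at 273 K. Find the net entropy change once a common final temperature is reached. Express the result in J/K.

ΔS_total = 61.4 J/K

Energy balance: T_f = (m₁c₁T₁ + m₂c₂T₂)/(m₁c₁ + m₂c₂) = 383.05 K.
ΔS₁ = m₁c₁ ln(T_f/T₁) = 393.975 × ln(383.05/553) = -144.7 J/K.
ΔS₂ = m₂c₂ ln(T_f/T₂) = 608.4 × ln(383.05/273) = 206.1 J/K.
ΔS_total = -144.7 + 206.1 = 61.4 J/K.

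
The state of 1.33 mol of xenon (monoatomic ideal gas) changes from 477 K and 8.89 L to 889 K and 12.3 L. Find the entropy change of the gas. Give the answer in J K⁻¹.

Entropy is a state function: ΔS = nC_V ln(T₂/T₁) + nR ln(V₂/V₁), with C_V = 3R/2 = 12.47 J mol⁻¹ K⁻¹ for a monoatomic ideal gas.
ΔS = 1.33 × [12.47 × ln(889/477) + 8.314 × ln(12.3/8.89)] = 13.9 J/K.

ΔS = 13.9 J/K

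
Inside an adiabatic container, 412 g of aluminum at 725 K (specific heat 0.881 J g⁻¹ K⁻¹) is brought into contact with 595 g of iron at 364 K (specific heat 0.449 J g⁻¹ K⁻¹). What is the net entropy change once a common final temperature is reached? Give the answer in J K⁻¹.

ΔS_total = 34.7 J/K

Energy balance: T_f = (m₁c₁T₁ + m₂c₂T₂)/(m₁c₁ + m₂c₂) = 571.95 K.
ΔS₁ = m₁c₁ ln(T_f/T₁) = 362.972 × ln(571.95/725) = -86.07 J/K.
ΔS₂ = m₂c₂ ln(T_f/T₂) = 267.155 × ln(571.95/364) = 120.73 J/K.
ΔS_total = -86.07 + 120.73 = 34.7 J/K.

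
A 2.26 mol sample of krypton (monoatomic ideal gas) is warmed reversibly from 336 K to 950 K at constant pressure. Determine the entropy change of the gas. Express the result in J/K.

At constant pressure, ΔS = nC_p ln(T₂/T₁) with C_p = 5R/2 = 20.79 J mol⁻¹ K⁻¹.
ΔS = 2.26 × 20.79 × ln(950/336) = 48.8 J/K.

ΔS = 48.8 J/K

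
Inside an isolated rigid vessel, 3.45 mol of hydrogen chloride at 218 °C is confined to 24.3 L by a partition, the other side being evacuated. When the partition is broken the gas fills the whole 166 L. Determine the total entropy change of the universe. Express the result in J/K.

ΔS_universe = 55.1 J/K

No heat is exchanged and no work is done, so the ideal-gas temperature stays constant.
Entropy is a state function; using a reversible isothermal path, ΔS_gas = nR ln(V₂/V₁) = 3.45 × 8.314 × ln(166/24.3) = 55.1 J/K.
The insulated surroundings exchange no heat, so ΔS_surr = 0 and ΔS_universe = ΔS_gas.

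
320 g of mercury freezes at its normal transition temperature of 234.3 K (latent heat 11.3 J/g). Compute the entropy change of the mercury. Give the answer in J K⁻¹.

Heat released by the substance: Q = −mL = −320 × 11.3 = −3616 J.
At constant T, ΔS = Q_rev/T = −3616 / 234.3 = -15.4 J/K.

ΔS = -15.4 J/K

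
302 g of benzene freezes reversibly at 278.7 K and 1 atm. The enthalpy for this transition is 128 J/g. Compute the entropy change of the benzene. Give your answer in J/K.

Heat released by the substance: Q = −mL = −302 × 128 = −38656 J.
At constant T, ΔS = Q_rev/T = −38656 / 278.7 = -139 J/K.

ΔS = -139 J/K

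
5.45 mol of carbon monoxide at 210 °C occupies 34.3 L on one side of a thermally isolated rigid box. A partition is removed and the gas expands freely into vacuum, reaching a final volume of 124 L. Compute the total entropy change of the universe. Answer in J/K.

No heat is exchanged and no work is done, so the ideal-gas temperature stays constant.
Entropy is a state function; using a reversible isothermal path, ΔS_gas = nR ln(V₂/V₁) = 5.45 × 8.314 × ln(124/34.3) = 58.2 J/K.
The insulated surroundings exchange no heat, so ΔS_surr = 0 and ΔS_universe = ΔS_gas.

ΔS_universe = 58.2 J/K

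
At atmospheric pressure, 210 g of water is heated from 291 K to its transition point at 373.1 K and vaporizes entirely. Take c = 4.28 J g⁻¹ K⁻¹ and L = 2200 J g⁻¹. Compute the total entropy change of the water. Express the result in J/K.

ΔS = 1460 J/K

Warming step: ΔS₁ = m c ln(T_tr/T_i) = 210 × 4.28 × ln(373.1/291) = 223.4 J/K.
Phase change: ΔS₂ = +mL/T_tr = 210 × 2200 / 373.1 = 1238 J/K.
ΔS_total = (223.4) + (1238) = 1460 J/K.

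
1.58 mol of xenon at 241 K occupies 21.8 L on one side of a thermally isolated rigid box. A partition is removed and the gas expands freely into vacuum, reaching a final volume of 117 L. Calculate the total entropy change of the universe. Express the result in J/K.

No heat is exchanged and no work is done, so the ideal-gas temperature stays constant.
Entropy is a state function; using a reversible isothermal path, ΔS_gas = nR ln(V₂/V₁) = 1.58 × 8.314 × ln(117/21.8) = 22.1 J/K.
The insulated surroundings exchange no heat, so ΔS_surr = 0 and ΔS_universe = ΔS_gas.

ΔS_universe = 22.1 J/K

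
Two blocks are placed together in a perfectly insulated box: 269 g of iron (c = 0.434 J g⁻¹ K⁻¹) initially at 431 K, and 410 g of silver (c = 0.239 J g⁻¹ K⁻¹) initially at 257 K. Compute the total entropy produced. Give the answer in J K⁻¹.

Energy balance: T_f = (m₁c₁T₁ + m₂c₂T₂)/(m₁c₁ + m₂c₂) = 351.6 K.
ΔS₁ = m₁c₁ ln(T_f/T₁) = 116.746 × ln(351.6/431) = -23.77 J/K.
ΔS₂ = m₂c₂ ln(T_f/T₂) = 97.99 × ln(351.6/257) = 30.71 J/K.
ΔS_total = -23.77 + 30.71 = 6.94 J/K.

ΔS_total = 6.94 J/K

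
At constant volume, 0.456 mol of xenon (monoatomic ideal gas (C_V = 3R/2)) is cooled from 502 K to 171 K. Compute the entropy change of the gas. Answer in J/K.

At constant volume, ΔS = nC_V ln(T₂/T₁) with C_V = 3R/2 = 12.47 J mol⁻¹ K⁻¹.
ΔS = 0.456 × 12.47 × ln(171/502) = -6.12 J/K.

ΔS = -6.12 J/K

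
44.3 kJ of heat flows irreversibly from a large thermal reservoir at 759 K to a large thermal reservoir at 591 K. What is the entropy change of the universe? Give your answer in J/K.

ΔS_hot = −Q/T_H = −44300/759 = -58.37 J/K and ΔS_cold = +Q/T_C = 44300/591 = 74.96 J/K.
ΔS_total = -58.37 + 74.96 = 16.6 J/K, positive as the second law requires.

ΔS_total = 16.6 J/K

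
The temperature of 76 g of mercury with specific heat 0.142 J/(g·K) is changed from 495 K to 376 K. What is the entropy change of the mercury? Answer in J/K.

ΔS = -2.97 J/K

ΔS = ∫dQ_rev/T = m c ln(T₂/T₁) = 76 × 0.142 × ln(376/495) = -2.97 J/K.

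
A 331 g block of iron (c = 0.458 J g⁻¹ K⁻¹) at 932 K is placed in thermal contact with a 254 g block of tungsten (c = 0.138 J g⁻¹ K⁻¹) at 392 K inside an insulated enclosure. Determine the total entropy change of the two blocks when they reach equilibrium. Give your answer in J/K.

Energy balance: T_f = (m₁c₁T₁ + m₂c₂T₂)/(m₁c₁ + m₂c₂) = 830.59 K.
ΔS₁ = m₁c₁ ln(T_f/T₁) = 151.598 × ln(830.59/932) = -17.46 J/K.
ΔS₂ = m₂c₂ ln(T_f/T₂) = 35.052 × ln(830.59/392) = 26.32 J/K.
ΔS_total = -17.46 + 26.32 = 8.86 J/K.

ΔS_total = 8.86 J/K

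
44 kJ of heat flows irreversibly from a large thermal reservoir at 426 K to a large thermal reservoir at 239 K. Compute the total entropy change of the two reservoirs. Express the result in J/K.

ΔS_total = 80.8 J/K

ΔS_hot = −Q/T_H = −44000/426 = -103.3 J/K and ΔS_cold = +Q/T_C = 44000/239 = 184.1 J/K.
ΔS_total = -103.3 + 184.1 = 80.8 J/K, positive as the second law requires.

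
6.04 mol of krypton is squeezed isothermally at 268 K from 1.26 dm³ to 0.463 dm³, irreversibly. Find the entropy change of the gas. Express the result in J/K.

ΔS_gas = -50.3 J/K

Entropy is a state function, so ΔS_gas depends only on the end states.
For an isothermal ideal gas ΔS_gas = nR ln(V₂/V₁) = 6.04 × 8.314 × ln(0.463/1.26) = -50.3 J/K.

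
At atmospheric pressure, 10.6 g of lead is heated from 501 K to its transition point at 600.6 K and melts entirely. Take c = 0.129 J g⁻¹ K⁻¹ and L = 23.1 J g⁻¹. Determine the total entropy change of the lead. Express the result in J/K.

Warming step: ΔS₁ = m c ln(T_tr/T_i) = 10.6 × 0.129 × ln(600.6/501) = 0.2479 J/K.
Phase change: ΔS₂ = +mL/T_tr = 10.6 × 23.1 / 600.6 = 0.4077 J/K.
ΔS_total = (0.2479) + (0.4077) = 0.656 J/K.

ΔS = 0.656 J/K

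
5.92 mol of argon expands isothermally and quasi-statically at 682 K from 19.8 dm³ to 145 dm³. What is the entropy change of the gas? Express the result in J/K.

ΔS_gas = 98 J/K

For an isothermal ideal gas ΔS_gas = nR ln(V₂/V₁) = 5.92 × 8.314 × ln(145/19.8) = 98 J/K.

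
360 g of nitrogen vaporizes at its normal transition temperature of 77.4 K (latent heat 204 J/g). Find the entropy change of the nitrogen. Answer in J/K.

ΔS = 949 J/K

Heat absorbed by the substance: Q = mL = 360 × 204 = 73440 J.
At constant T, ΔS = Q_rev/T = 73440 / 77.4 = 949 J/K.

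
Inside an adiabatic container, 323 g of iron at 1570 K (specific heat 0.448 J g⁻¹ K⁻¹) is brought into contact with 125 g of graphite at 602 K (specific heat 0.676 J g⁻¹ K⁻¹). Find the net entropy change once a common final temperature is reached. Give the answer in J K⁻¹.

ΔS_total = 21.9 J/K

Energy balance: T_f = (m₁c₁T₁ + m₂c₂T₂)/(m₁c₁ + m₂c₂) = 1213.1 K.
ΔS₁ = m₁c₁ ln(T_f/T₁) = 144.704 × ln(1213.1/1570) = -37.32 J/K.
ΔS₂ = m₂c₂ ln(T_f/T₂) = 84.5 × ln(1213.1/602) = 59.21 J/K.
ΔS_total = -37.32 + 59.21 = 21.9 J/K.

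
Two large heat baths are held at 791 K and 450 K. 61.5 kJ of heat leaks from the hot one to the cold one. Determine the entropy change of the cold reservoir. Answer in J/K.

The cold reservoir gains heat Q, so ΔS_cold = +Q/T_C = 61500/450 = 137 J/K.

ΔS_cold = 137 J/K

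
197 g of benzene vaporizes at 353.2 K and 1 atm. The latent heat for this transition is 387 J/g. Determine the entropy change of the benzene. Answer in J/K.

Heat absorbed by the substance: Q = mL = 197 × 387 = 76239 J.
At constant T, ΔS = Q_rev/T = 76239 / 353.2 = 216 J/K.

ΔS = 216 J/K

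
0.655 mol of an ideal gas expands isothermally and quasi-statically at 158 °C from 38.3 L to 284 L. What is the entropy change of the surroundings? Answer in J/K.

ΔS_surr = -10.9 J/K

For an isothermal ideal gas ΔS_gas = nR ln(V₂/V₁) = 0.655 × 8.314 × ln(284/38.3) = 10.9 J/K.
The process is reversible, so ΔS_surr = −ΔS_gas = -10.9 J/K and ΔS_universe = 0.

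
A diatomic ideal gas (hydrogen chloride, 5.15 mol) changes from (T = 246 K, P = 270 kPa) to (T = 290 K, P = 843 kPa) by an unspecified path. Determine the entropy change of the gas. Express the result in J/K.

ΔS = -24.1 J/K

ΔS = nC_p ln(T₂/T₁) − nR ln(P₂/P₁), with C_p = 7R/2 = 29.1 J mol⁻¹ K⁻¹ for a diatomic ideal gas.
ΔS = 5.15 × [29.1 × ln(290/246) − 8.314 × ln(843/270)] = -24.1 J/K.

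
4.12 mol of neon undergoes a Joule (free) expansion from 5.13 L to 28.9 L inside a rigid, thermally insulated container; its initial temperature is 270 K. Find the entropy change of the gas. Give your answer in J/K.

ΔS_gas = 59.2 J/K

For an ideal gas in free expansion Q = 0 and W = 0, so T is unchanged.
Entropy is a state function; using a reversible isothermal path, ΔS_gas = nR ln(V₂/V₁) = 4.12 × 8.314 × ln(28.9/5.13) = 59.2 J/K.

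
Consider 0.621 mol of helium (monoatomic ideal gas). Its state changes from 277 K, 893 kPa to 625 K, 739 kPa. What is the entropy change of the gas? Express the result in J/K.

ΔS = nC_p ln(T₂/T₁) − nR ln(P₂/P₁), with C_p = 5R/2 = 20.79 J mol⁻¹ K⁻¹ for a monoatomic ideal gas.
ΔS = 0.621 × [20.79 × ln(625/277) − 8.314 × ln(739/893)] = 11.5 J/K.

ΔS = 11.5 J/K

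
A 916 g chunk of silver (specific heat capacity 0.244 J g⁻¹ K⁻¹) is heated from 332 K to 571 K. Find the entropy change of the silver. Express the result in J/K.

ΔS = 121 J/K

ΔS = ∫dQ_rev/T = m c ln(T₂/T₁) = 916 × 0.244 × ln(571/332) = 121 J/K.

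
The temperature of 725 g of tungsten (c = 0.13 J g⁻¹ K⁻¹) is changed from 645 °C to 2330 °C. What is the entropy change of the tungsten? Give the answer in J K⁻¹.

ΔS = 98.2 J/K

In kelvin: T₁ = 918.15 K, T₂ = 2603.15 K. ΔS = ∫dQ_rev/T = m c ln(T₂/T₁) = 725 × 0.13 × ln(2603.15/918.15) = 98.2 J/K.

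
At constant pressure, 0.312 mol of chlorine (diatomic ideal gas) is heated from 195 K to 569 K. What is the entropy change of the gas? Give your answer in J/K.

At constant pressure, ΔS = nC_p ln(T₂/T₁) with C_p = 7R/2 = 29.1 J mol⁻¹ K⁻¹.
ΔS = 0.312 × 29.1 × ln(569/195) = 9.72 J/K.

ΔS = 9.72 J/K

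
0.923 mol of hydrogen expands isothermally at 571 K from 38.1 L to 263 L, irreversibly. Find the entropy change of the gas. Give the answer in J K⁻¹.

ΔS_gas = 14.8 J/K

Entropy is a state function, so ΔS_gas depends only on the end states.
For an isothermal ideal gas ΔS_gas = nR ln(V₂/V₁) = 0.923 × 8.314 × ln(263/38.1) = 14.8 J/K.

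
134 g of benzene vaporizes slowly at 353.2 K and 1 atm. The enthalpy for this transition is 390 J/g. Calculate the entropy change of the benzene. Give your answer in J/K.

ΔS = 148 J/K

Heat absorbed by the substance: Q = mL = 134 × 390 = 52260 J.
At constant T, ΔS = Q_rev/T = 52260 / 353.2 = 148 J/K.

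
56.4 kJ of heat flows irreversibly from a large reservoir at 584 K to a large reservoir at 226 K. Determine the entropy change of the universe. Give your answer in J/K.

ΔS_total = 153 J/K

ΔS_hot = −Q/T_H = −56400/584 = -96.58 J/K and ΔS_cold = +Q/T_C = 56400/226 = 249.6 J/K.
ΔS_total = -96.58 + 249.6 = 153 J/K, positive as the second law requires.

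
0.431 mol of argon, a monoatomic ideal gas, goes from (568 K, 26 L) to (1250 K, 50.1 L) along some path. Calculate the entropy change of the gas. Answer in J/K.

Entropy is a state function: ΔS = nC_V ln(T₂/T₁) + nR ln(V₂/V₁), with C_V = 3R/2 = 12.47 J mol⁻¹ K⁻¹ for a monoatomic ideal gas.
ΔS = 0.431 × [12.47 × ln(1250/568) + 8.314 × ln(50.1/26)] = 6.59 J/K.

ΔS = 6.59 J/K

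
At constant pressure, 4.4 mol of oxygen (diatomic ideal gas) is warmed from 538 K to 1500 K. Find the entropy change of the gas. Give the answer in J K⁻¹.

ΔS = 131 J/K

At constant pressure, ΔS = nC_p ln(T₂/T₁) with C_p = 7R/2 = 29.1 J mol⁻¹ K⁻¹.
ΔS = 4.4 × 29.1 × ln(1500/538) = 131 J/K.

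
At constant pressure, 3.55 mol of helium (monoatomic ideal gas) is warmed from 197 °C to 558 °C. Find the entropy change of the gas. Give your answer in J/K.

ΔS = 42 J/K

In kelvin: T₁ = 470.15 K, T₂ = 831.15 K. At constant pressure, ΔS = nC_p ln(T₂/T₁) with C_p = 5R/2 = 20.79 J mol⁻¹ K⁻¹.
ΔS = 3.55 × 20.79 × ln(831.15/470.15) = 42 J/K.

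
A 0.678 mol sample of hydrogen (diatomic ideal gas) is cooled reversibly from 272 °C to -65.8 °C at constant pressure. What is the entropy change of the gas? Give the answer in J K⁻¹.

ΔS = -19.1 J/K

In kelvin: T₁ = 545.15 K, T₂ = 207.35 K. At constant pressure, ΔS = nC_p ln(T₂/T₁) with C_p = 7R/2 = 29.1 J mol⁻¹ K⁻¹.
ΔS = 0.678 × 29.1 × ln(207.35/545.15) = -19.1 J/K.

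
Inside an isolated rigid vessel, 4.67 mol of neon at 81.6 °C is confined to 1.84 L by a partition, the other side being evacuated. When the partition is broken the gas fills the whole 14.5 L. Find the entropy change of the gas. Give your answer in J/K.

ΔS_gas = 80.2 J/K

No heat is exchanged and no work is done, so the ideal-gas temperature stays constant.
Entropy is a state function; using a reversible isothermal path, ΔS_gas = nR ln(V₂/V₁) = 4.67 × 8.314 × ln(14.5/1.84) = 80.2 J/K.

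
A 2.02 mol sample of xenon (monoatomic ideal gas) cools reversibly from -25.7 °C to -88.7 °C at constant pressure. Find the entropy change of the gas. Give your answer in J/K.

In kelvin: T₁ = 247.45 K, T₂ = 184.45 K. At constant pressure, ΔS = nC_p ln(T₂/T₁) with C_p = 5R/2 = 20.79 J mol⁻¹ K⁻¹.
ΔS = 2.02 × 20.79 × ln(184.45/247.45) = -12.3 J/K.

ΔS = -12.3 J/K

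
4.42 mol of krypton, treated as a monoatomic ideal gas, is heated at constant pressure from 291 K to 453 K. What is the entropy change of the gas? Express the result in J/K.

ΔS = 40.7 J/K

At constant pressure, ΔS = nC_p ln(T₂/T₁) with C_p = 5R/2 = 20.79 J mol⁻¹ K⁻¹.
ΔS = 4.42 × 20.79 × ln(453/291) = 40.7 J/K.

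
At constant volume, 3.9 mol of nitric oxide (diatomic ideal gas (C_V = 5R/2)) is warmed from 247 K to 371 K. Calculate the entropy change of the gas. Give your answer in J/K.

ΔS = 33 J/K

At constant volume, ΔS = nC_V ln(T₂/T₁) with C_V = 5R/2 = 20.79 J mol⁻¹ K⁻¹.
ΔS = 3.9 × 20.79 × ln(371/247) = 33 J/K.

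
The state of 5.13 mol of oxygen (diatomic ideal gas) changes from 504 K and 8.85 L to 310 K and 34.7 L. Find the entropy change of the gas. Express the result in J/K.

Entropy is a state function: ΔS = nC_V ln(T₂/T₁) + nR ln(V₂/V₁), with C_V = 5R/2 = 20.79 J mol⁻¹ K⁻¹ for a diatomic ideal gas.
ΔS = 5.13 × [20.79 × ln(310/504) + 8.314 × ln(34.7/8.85)] = 6.45 J/K.

ΔS = 6.45 J/K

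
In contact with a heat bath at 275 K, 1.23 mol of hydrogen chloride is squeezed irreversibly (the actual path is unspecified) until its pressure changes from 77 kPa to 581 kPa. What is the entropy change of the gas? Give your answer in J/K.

ΔS_gas = -20.7 J/K

Entropy is a state function, so ΔS_gas depends only on the end states.
For an isothermal ideal gas ΔS_gas = nR ln(P₁/P₂) = 1.23 × 8.314 × ln(77/581) = -20.7 J/K.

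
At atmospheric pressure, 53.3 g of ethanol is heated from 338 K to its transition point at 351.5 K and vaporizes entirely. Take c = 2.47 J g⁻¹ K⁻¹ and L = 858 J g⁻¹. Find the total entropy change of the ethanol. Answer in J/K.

ΔS = 135 J/K

Warming step: ΔS₁ = m c ln(T_tr/T_i) = 53.3 × 2.47 × ln(351.5/338) = 5.156 J/K.
Phase change: ΔS₂ = +mL/T_tr = 53.3 × 858 / 351.5 = 130.1 J/K.
ΔS_total = (5.156) + (130.1) = 135 J/K.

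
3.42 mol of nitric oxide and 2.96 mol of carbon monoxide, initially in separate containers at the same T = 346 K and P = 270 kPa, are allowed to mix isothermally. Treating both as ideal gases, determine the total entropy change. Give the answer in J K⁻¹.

Mole fractions: x_A = 3.42/6.38 = 0.536, x_B = 0.464.
ΔS_mix = −R(n_A ln x_A + n_B ln x_B) = −8.314 × (3.42 ln 0.536 + 2.96 ln 0.464) = 36.6 J/K.

ΔS_mix = 36.6 J/K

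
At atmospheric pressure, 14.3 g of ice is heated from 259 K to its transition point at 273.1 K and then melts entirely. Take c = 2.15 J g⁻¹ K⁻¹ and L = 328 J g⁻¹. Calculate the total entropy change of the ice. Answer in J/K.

ΔS = 18.8 J/K

Warming step: ΔS₁ = m c ln(T_tr/T_i) = 14.3 × 2.15 × ln(273.1/259) = 1.63 J/K.
Phase change: ΔS₂ = +mL/T_tr = 14.3 × 328 / 273.1 = 17.17 J/K.
ΔS_total = (1.63) + (17.17) = 18.8 J/K.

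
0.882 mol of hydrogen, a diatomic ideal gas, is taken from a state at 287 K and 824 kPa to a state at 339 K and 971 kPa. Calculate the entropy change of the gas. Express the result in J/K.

ΔS = nC_p ln(T₂/T₁) − nR ln(P₂/P₁), with C_p = 7R/2 = 29.1 J mol⁻¹ K⁻¹ for a diatomic ideal gas.
ΔS = 0.882 × [29.1 × ln(339/287) − 8.314 × ln(971/824)] = 3.07 J/K.

ΔS = 3.07 J/K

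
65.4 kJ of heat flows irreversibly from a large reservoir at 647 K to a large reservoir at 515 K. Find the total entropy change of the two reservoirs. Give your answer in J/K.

ΔS_hot = −Q/T_H = −65400/647 = -101.1 J/K and ΔS_cold = +Q/T_C = 65400/515 = 127 J/K.
ΔS_total = -101.1 + 127 = 25.9 J/K, positive as the second law requires.

ΔS_total = 25.9 J/K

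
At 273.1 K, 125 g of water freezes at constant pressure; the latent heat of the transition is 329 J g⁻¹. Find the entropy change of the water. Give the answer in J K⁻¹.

Heat released by the substance: Q = −mL = −125 × 329 = −41125 J.
At constant T, ΔS = Q_rev/T = −41125 / 273.1 = -151 J/K.

ΔS = -151 J/K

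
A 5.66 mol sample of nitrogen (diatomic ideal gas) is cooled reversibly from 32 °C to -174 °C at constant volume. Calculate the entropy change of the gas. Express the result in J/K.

In kelvin: T₁ = 305.15 K, T₂ = 99.15 K. At constant volume, ΔS = nC_V ln(T₂/T₁) with C_V = 5R/2 = 20.79 J mol⁻¹ K⁻¹.
ΔS = 5.66 × 20.79 × ln(99.15/305.15) = -132 J/K.

ΔS = -132 J/K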